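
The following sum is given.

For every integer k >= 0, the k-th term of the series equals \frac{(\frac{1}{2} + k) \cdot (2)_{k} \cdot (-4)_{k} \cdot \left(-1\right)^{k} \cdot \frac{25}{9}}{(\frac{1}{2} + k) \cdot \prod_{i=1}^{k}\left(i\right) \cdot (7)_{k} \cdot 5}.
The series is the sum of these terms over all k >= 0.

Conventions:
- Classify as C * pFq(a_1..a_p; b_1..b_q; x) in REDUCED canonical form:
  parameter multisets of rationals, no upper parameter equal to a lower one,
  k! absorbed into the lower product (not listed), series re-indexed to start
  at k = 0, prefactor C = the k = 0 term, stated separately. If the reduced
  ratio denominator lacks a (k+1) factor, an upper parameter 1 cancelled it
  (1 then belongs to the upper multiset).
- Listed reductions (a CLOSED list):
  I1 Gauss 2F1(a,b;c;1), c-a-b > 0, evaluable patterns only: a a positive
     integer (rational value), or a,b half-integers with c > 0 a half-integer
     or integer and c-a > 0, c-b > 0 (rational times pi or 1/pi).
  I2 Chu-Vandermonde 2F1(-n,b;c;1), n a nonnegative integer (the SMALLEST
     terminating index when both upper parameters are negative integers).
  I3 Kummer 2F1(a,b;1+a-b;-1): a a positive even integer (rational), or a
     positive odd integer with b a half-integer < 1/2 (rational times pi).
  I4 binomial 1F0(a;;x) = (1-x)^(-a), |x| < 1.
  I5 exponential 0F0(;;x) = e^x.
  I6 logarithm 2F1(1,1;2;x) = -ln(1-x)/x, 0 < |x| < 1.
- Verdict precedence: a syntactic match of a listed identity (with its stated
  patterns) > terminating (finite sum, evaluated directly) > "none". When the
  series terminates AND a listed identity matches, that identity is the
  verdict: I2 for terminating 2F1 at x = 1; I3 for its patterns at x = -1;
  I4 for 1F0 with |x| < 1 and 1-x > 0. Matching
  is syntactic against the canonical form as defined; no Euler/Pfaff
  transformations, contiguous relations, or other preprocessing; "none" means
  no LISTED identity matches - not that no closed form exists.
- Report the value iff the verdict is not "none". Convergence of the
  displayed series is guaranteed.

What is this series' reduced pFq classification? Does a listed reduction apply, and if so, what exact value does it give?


This is \frac{5}{9} * 2F1(-4, 2; 7; -1) in reduced canonical form. Verdict (x = -1): Kummer (I3) applies (x = -1; c = 7 equals 1+a-b for upper {-4, 2}: listed pattern). Sum: \frac{5}{3}.

First insight: from the first term \frac{5}{9}: the product of the first k integers (prefactor 5/9) is k!.
Ratio: r(k) = -1 * (k-4) (k+2) / [(k+7) (k+1)] - poly over poly, x = -1 from leading terms; C = \frac{5}{9} at k = 0.


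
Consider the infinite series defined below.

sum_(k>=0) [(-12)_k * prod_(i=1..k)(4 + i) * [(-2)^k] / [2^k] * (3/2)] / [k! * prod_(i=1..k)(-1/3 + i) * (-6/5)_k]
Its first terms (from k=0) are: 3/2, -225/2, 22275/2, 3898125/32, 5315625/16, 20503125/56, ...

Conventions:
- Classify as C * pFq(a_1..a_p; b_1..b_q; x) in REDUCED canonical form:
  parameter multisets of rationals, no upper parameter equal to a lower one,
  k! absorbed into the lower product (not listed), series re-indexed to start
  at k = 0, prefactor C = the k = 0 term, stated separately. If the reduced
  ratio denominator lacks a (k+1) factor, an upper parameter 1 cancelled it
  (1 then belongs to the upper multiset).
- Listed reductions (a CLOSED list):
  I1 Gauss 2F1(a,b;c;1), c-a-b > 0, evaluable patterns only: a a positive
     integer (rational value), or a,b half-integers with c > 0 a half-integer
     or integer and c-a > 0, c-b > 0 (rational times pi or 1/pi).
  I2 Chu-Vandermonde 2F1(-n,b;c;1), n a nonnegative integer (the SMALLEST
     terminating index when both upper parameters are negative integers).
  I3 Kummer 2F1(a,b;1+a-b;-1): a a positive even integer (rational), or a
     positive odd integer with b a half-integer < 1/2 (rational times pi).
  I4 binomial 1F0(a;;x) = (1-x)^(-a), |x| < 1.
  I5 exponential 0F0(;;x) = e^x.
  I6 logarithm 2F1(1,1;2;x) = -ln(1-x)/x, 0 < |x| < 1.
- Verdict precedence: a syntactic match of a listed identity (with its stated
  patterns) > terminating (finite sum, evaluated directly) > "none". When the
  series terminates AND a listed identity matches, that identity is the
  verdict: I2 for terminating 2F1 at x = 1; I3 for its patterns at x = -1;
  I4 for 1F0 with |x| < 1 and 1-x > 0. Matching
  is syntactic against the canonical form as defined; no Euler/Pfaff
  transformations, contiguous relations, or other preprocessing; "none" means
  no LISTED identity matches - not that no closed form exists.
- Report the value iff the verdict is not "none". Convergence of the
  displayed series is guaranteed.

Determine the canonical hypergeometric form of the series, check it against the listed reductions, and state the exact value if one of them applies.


Prefactor 3/2, argument -1: 2F2 with upper {-12, 5} over lower {-6/5, 2/3}. Verdict: terminating - upper -12 stops the sum at k = 12; the 13 terms are added exactly. Hence: 93794974452281669528337/85354293579563008.

Key step: t_0 = 3/2 here, and the lower running product (C = 3/2, x = -1) is a rising factorial.
Adjacent-term ratio: r(k) = (-1) * (k-12) (k+5) / [(k-6/5) (k+2/3) (k+1)] - poly over poly, x = (-1) from leading terms; C = 3/2 at k = 0.


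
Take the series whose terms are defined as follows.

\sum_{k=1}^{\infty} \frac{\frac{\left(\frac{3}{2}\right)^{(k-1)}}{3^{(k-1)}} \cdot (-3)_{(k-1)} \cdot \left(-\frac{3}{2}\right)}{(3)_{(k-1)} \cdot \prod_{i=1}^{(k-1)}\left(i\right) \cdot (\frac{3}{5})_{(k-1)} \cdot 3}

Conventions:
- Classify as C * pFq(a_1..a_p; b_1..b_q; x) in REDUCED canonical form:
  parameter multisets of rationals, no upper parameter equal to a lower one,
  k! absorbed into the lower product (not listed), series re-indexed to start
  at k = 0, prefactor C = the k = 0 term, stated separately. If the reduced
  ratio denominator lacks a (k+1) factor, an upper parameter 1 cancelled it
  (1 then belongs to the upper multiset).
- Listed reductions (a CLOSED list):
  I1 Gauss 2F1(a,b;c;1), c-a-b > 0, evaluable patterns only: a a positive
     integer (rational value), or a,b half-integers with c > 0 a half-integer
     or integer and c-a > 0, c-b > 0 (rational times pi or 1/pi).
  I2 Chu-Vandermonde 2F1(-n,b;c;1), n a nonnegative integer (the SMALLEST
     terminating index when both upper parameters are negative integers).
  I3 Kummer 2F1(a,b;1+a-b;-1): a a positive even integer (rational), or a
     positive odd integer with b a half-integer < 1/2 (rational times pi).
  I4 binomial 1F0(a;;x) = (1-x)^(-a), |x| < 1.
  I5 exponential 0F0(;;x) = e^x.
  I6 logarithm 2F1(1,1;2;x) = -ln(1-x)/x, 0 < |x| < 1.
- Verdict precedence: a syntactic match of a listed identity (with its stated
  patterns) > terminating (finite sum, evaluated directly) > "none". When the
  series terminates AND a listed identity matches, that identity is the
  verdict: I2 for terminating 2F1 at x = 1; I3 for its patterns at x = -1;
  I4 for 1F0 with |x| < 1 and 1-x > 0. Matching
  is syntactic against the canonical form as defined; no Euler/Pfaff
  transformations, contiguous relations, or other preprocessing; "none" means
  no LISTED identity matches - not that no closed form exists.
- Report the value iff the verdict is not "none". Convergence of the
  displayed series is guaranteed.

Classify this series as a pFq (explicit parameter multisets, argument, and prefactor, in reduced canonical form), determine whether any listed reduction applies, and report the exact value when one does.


Reduced: x = \frac{1}{2}, 1F2, upper = {-3}, lower = {\frac{3}{5}, 3}, C = -\frac{1}{2}. Verdict: terminating - the sum ends at index 3 because -3 is a negative integer; exact evaluation follows. Hence: -\frac{6917}{59904}.

Key observation: t_0 = -\frac{1}{2} here, and the two k-th powers (C = -1/2) combine into one argument.
Step ratio: r(k) = \frac{1}{2} * (k-3) / [(k+\frac{3}{5}) (k+3) (k+1)] - rational; roots negated = parameters, x = \frac{1}{2}, C = -\frac{1}{2}.


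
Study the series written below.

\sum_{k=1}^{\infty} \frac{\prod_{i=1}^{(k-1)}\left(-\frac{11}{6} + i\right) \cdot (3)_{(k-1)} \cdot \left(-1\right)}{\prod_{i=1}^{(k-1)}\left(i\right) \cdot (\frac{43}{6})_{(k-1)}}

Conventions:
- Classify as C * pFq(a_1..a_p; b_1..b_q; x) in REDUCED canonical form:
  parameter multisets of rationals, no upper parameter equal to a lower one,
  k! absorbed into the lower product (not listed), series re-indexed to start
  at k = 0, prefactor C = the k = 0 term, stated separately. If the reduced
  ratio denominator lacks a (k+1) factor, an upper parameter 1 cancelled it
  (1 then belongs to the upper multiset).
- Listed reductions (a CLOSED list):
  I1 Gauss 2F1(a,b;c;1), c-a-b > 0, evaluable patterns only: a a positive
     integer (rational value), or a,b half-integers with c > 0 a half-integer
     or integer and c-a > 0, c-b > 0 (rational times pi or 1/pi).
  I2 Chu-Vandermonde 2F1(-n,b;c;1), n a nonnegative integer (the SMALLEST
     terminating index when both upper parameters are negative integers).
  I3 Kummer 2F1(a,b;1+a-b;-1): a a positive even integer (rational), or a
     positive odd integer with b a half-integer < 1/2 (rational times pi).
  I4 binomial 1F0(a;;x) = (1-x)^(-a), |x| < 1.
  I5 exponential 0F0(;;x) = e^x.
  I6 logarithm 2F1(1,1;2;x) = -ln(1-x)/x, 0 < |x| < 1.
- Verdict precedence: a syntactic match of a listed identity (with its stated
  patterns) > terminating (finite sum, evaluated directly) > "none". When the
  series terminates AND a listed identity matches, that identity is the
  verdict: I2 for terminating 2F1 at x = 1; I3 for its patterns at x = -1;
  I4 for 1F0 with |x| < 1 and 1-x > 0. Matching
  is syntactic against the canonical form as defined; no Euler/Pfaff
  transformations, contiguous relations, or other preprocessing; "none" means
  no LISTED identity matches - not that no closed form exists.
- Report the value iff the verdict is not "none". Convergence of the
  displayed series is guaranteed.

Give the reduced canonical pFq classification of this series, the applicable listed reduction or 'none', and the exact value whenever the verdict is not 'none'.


Structural cue: from the first term -1: the running product (C = -1, x = 1) telescopes to a rising factorial.
Term ratio: r(k) = 1 * (k-\frac{5}{6}) (k+3) / [(k+\frac{43}{6}) (k+1)] - rational in k, leading ratio 1; with t_0 = -1, classification follows.

Reduced: x = 1, 2F1, upper = {-\frac{5}{6}, 3}, lower = {\frac{43}{6}}, C = -1. Verdict: this is the Gauss summation I1 (x = 1: the Gamma ratio telescopes since c-a-b = 5 > 0 and a = 3 in Z>0). Sum: -\frac{5735}{9072}.


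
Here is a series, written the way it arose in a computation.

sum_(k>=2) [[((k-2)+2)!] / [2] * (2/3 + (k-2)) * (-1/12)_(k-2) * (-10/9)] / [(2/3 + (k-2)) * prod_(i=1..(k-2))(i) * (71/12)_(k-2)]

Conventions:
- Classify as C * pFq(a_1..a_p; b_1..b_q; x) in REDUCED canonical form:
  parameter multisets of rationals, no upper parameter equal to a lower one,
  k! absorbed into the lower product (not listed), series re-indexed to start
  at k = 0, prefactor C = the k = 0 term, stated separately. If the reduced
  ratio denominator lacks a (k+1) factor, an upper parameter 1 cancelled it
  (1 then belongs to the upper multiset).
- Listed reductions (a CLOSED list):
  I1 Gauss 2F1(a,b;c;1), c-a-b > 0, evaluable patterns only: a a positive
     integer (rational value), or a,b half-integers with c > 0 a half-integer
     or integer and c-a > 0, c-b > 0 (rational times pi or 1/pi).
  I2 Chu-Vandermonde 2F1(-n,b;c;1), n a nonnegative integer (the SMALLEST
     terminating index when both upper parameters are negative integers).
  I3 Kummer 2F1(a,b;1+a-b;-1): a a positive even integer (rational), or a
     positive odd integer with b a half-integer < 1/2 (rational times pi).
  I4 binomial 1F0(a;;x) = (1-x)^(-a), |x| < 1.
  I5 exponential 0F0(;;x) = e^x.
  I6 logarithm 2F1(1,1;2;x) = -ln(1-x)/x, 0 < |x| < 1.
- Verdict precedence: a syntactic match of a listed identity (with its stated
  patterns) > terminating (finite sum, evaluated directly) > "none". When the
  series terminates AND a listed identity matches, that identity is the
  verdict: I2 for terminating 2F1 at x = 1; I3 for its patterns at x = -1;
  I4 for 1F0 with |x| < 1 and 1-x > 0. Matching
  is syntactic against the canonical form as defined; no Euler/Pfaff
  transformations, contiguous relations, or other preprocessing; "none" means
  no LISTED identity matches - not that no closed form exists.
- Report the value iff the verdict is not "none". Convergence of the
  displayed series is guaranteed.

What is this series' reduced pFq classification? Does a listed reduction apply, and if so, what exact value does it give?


Key step: x = 1 and the factorial ratio (C = -10/9, x = 1) (k+a-1)!/(a-1)! is a rising factorial (a)_k.
Ratio: r(k) = 1 * (k-1/12) (k+3) / [(k+71/12) (k+1)] ; factor over Q: parameters, x = 1, and C = -10/9.

With C = -10/9: the canonical form is 2F1(-1/12, 3; 71/12; 1). Verdict at x = 1: the Gauss summation I1 matches (x = 1: the Gamma ratio telescopes since c-a-b = 3 > 0 and a = 3 in Z>0). Its exact value is -97055/93312.


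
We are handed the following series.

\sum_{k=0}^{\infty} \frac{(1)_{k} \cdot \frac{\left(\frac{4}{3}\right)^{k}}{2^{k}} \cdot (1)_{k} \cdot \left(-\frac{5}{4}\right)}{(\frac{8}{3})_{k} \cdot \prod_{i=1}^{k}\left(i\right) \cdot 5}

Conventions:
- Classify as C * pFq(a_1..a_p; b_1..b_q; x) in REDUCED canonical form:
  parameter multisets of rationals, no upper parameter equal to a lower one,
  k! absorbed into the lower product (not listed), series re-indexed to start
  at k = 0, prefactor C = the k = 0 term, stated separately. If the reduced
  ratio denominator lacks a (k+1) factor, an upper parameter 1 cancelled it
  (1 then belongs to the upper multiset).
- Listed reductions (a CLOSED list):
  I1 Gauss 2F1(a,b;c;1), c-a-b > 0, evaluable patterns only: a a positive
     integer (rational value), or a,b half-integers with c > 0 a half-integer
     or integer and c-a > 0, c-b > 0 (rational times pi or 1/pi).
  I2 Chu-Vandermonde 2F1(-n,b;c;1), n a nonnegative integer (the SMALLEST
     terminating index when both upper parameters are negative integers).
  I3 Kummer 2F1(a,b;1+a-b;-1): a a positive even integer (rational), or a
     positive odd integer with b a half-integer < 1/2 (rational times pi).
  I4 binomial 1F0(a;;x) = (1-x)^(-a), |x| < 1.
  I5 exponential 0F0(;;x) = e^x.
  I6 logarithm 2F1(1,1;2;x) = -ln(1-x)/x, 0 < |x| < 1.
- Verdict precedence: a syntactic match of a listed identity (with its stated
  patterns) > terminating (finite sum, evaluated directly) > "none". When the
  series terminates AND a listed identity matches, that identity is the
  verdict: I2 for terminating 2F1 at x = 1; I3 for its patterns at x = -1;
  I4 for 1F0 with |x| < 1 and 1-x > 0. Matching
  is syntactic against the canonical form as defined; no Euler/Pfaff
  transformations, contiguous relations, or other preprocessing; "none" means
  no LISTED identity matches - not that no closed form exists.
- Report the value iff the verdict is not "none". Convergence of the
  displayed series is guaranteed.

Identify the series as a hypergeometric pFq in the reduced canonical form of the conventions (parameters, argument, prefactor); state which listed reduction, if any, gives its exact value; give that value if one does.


With C = -\frac{1}{4}: the canonical form is 2F1(1, 1; \frac{8}{3}; \frac{2}{3}). Verdict: no listed reduction: x = \frac{2}{3} and upper {1, 1} fail every I1-I6 pattern.

Key observation: t_0 being -\frac{1}{4}, the two k-th powers (C = -1/4) combine into one argument.
Adjacent-term ratio: r(k) = \frac{2}{3} * (k+1) (k+1) / [(k+\frac{8}{3}) (k+1)] - rational in k, leading ratio \frac{2}{3}; with t_0 = -\frac{1}{4}, classification follows.


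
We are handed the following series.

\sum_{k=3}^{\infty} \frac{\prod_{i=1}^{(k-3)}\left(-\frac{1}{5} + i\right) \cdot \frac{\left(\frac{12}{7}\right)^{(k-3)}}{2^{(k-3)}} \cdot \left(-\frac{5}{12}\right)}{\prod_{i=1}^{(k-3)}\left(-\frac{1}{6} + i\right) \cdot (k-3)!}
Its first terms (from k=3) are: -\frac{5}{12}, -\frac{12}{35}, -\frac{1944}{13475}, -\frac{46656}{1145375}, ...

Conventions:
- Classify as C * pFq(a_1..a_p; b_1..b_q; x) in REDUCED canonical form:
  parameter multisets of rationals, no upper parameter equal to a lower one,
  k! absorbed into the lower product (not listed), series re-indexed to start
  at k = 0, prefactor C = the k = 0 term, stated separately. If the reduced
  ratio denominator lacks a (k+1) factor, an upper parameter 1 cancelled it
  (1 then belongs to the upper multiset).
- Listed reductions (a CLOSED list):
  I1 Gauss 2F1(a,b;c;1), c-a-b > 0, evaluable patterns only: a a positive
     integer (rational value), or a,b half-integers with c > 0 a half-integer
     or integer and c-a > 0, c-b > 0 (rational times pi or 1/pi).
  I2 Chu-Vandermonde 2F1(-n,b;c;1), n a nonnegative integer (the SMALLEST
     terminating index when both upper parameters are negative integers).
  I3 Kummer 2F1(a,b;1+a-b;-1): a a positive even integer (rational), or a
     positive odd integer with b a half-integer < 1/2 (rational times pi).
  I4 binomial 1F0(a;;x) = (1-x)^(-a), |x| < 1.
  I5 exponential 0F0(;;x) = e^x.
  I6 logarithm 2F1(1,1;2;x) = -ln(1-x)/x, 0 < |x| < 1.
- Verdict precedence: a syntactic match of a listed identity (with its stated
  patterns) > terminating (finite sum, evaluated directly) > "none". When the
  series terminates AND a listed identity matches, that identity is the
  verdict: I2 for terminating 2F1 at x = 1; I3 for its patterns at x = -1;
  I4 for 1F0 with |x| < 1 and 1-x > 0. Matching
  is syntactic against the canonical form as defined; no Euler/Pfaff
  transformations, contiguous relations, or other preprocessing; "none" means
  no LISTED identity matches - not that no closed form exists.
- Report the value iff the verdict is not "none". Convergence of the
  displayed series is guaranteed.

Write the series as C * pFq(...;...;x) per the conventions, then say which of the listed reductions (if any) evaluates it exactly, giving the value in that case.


The series (x = \frac{6}{7}) is 1F1: upper {\frac{4}{5}}, lower {\frac{5}{6}}, prefactor -\frac{5}{12}. Verdict: none here - no I1-I6 shape fits x = \frac{6}{7} with lower {\frac{5}{6}}.

First insight: x = \frac{6}{7} and the running product (C = -5/12, x = 6/7) telescopes to a rising factorial.
Adjacent-term ratio: r(k) = \frac{6}{7} * (k+\frac{4}{5}) / [(k+\frac{5}{6}) (k+1)] - poly over poly, x = \frac{6}{7} from leading terms; C = -\frac{5}{12} at k = 0.


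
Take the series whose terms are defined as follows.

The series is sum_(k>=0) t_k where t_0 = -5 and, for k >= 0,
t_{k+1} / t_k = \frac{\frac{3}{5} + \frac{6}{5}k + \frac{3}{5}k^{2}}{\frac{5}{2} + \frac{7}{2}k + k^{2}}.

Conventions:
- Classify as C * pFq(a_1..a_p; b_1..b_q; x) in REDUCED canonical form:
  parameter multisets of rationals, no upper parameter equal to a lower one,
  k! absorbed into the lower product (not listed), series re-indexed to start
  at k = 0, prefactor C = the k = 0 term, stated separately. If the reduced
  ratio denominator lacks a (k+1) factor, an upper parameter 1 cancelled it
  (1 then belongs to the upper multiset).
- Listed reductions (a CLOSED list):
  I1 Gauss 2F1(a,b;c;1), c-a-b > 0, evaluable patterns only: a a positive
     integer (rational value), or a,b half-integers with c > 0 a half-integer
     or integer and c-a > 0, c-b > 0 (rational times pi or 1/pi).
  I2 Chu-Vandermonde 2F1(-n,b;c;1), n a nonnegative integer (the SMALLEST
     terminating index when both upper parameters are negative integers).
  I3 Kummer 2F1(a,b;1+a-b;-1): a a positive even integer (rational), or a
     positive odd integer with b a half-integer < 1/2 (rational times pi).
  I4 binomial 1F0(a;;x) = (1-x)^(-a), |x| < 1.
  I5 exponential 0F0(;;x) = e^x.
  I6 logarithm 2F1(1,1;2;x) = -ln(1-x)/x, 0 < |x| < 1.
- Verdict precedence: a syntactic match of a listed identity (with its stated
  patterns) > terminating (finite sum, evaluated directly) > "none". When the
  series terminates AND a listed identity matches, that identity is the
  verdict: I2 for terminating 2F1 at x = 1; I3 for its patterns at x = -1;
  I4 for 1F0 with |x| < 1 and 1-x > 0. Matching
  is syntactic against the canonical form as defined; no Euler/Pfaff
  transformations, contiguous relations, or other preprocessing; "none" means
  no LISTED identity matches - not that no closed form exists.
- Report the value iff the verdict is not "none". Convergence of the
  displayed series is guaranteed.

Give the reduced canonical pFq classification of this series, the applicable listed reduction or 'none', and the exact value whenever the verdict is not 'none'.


This is -5 * 2F1(1, 1; \frac{5}{2}; \frac{3}{5}) in reduced canonical form. Verdict: none - this 2F1 at x = \frac{3}{5} matches no listed pattern, and upper {1, 1} holds no stopper.

Structural cue: from the first term -5: the expanded ratio factors over Q; prefactor -5, roots give parameters.
Ratio: r(k) = \frac{3}{5} * (k+1) (k+1) / [(k+\frac{5}{2}) (k+1)] - poly over poly, x = \frac{3}{5} from leading terms; C = -5 at k = 0.


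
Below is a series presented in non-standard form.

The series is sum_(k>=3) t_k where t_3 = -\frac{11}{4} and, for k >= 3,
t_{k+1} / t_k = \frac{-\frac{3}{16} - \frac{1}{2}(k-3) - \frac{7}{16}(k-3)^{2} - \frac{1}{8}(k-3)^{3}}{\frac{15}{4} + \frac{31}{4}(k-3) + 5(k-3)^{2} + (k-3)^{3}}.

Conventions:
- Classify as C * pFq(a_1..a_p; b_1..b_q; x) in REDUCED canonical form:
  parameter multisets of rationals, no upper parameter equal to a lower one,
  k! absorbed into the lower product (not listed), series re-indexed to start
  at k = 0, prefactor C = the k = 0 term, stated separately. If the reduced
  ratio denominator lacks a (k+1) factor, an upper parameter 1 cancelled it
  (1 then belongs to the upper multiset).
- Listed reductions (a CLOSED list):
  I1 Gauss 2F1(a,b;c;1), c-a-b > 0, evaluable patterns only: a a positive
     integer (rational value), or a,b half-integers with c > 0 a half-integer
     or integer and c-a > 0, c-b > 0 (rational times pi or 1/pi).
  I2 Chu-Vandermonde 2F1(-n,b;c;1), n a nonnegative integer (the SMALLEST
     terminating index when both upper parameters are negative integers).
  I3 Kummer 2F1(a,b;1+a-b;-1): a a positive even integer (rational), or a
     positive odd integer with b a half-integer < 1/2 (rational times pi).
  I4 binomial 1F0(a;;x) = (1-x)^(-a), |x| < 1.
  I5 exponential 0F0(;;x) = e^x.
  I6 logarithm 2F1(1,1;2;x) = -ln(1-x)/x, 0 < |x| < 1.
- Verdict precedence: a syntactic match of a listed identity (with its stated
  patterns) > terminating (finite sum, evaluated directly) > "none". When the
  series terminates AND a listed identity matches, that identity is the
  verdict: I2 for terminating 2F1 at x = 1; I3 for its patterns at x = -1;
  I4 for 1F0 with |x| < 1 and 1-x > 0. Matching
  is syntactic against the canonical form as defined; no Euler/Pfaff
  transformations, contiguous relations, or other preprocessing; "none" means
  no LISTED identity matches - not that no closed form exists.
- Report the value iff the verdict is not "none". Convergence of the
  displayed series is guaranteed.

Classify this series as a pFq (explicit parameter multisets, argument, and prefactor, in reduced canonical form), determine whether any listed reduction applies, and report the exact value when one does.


Canonical form: C = -\frac{11}{4} times 2F1 with upper {1, 1}, lower {\frac{5}{2}}, x = -\frac{1}{8}. Verdict: none. Every listed pattern misses the 2F1 form at -\frac{1}{8}, upper {1, 1}.

Key observation: t_0 = -\frac{11}{4} here, and cancel k + 3/2 from the displayed ratio first; then C = -11/4.
Term ratio: r(k) = -\frac{1}{8} * (k+1) (k+1) / [(k+\frac{5}{2}) (k+1)] - rational; roots negated = parameters, x = -\frac{1}{8}, C = -\frac{11}{4}.


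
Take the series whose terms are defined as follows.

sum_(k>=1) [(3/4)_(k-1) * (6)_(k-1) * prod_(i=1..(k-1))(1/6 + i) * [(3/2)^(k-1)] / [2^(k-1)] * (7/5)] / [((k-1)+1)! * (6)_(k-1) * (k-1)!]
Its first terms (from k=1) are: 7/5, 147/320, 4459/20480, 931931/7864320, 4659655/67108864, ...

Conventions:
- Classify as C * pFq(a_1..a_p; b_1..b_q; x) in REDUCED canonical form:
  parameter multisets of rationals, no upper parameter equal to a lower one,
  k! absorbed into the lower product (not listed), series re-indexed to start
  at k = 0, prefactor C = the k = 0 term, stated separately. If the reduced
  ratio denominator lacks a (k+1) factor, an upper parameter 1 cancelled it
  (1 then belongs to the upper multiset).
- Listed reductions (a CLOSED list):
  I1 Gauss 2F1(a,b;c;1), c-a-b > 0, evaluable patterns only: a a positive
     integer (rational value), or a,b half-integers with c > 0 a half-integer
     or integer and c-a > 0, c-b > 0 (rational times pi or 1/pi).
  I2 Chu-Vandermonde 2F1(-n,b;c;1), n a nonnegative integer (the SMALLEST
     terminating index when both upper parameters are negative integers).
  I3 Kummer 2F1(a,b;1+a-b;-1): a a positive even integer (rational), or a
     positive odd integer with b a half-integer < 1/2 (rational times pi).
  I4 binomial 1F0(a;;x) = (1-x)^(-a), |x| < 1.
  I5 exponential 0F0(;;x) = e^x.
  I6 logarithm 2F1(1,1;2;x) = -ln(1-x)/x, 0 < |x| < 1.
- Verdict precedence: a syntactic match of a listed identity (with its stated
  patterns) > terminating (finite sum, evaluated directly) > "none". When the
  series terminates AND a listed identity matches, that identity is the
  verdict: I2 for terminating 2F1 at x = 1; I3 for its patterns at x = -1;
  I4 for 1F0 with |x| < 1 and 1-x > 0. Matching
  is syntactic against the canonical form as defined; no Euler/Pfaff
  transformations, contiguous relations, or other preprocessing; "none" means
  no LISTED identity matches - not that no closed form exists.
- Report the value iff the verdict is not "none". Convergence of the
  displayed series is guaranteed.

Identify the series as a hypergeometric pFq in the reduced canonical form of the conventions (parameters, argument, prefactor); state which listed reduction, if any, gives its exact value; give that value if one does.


Canonical form: C = 7/5 times 2F1 with upper {3/4, 7/6}, lower {2}, x = 3/4. Verdict: none - this 2F1 at x = 3/4 matches no listed pattern, and upper {3/4, 7/6} holds no stopper.

Structural cue: x = (3/4) and the two k-th powers (C = 7/5, x = 3/4) combine into one argument.
Adjacent-term ratio: r(k) = (3/4) * (k+3/4) (k+7/6) / [(k+2) (k+1)] - rational in k, leading ratio (3/4); with t_0 = 7/5, classification follows.


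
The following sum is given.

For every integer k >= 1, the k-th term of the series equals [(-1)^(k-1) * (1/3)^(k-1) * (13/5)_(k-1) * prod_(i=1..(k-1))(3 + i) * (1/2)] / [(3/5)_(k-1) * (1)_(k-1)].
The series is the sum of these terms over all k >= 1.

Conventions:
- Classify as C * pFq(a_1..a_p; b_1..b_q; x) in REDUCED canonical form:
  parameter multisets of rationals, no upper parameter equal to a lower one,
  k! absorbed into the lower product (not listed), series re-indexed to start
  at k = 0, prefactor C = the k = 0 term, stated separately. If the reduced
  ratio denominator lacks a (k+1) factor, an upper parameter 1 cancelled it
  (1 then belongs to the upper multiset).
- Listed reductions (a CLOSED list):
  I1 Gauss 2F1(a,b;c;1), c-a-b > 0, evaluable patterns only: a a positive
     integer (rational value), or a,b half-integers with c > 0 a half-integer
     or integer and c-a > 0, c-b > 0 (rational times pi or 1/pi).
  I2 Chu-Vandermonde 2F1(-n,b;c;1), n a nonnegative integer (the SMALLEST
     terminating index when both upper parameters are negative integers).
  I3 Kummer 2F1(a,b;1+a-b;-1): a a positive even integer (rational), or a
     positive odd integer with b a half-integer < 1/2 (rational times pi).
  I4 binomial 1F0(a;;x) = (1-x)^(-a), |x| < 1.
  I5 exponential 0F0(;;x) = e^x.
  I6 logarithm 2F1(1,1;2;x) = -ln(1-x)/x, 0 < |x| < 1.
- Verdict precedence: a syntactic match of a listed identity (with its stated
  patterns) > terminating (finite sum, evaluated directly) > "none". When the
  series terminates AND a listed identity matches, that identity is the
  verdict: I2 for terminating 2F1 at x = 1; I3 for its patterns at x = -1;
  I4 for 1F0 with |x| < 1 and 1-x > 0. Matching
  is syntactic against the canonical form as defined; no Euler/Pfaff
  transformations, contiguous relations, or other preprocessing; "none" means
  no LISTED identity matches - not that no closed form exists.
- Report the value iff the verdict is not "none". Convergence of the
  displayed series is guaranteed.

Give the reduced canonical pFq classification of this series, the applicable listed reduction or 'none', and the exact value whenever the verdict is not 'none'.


First insight: with t_0 = 1/2, the (-1)^k factor (prefactor 1/2) folds into the argument's sign.
Ratio: r(k) = (-1/3) * (k+13/5) (k+4) / [(k+3/5) (k+1)] ; factor over Q: parameters, x = (-1/3), and C = 1/2.

x = -1/3 here; the reduced form reads 2F1, upper {13/5, 4}, lower {3/5}, C = 1/2. Verdict: none. No listed pattern accepts 2F1(13/5, 4; 3/5; -1/3).


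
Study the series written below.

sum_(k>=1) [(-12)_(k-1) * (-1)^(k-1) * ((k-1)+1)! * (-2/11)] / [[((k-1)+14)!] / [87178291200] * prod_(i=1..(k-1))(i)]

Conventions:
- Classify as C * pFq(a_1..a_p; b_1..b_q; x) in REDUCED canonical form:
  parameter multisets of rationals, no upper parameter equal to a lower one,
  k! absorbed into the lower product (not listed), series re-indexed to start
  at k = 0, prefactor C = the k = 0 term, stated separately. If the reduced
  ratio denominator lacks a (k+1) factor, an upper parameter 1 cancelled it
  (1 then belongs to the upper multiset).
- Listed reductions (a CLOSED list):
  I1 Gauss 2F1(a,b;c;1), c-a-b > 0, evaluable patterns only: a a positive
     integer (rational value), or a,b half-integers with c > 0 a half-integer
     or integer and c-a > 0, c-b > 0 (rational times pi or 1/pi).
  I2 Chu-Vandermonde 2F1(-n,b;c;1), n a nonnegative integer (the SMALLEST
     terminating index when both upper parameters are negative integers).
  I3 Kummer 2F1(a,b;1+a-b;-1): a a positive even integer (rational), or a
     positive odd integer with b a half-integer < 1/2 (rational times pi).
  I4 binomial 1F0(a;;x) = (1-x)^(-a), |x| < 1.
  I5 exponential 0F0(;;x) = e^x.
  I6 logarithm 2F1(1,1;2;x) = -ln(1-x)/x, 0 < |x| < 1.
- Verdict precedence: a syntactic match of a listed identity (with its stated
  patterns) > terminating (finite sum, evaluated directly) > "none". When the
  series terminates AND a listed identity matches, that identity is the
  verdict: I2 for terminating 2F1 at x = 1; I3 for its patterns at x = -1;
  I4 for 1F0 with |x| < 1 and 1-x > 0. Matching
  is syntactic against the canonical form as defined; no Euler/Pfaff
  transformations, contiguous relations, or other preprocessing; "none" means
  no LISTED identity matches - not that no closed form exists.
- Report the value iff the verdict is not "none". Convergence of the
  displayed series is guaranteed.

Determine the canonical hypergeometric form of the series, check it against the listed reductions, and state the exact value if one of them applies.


Canonical form: C = -2/11 times 2F1 with upper {-12, 2}, lower {15}, x = -1. Verdict at x = -1: Kummer's theorem (I3) matches (x = -1; c = 15 equals 1+a-b for upper {-12, 2}: listed pattern). Sum: -14/11.

Key observation: from the first term -2/11: the denominator's factorial ratio (prefactor -2/11) is a lower Pochhammer.
Adjacent-term ratio: r(k) = (-1) * (k-12) (k+2) / [(k+15) (k+1)] ; factor over Q: parameters, x = (-1), and C = -2/11.


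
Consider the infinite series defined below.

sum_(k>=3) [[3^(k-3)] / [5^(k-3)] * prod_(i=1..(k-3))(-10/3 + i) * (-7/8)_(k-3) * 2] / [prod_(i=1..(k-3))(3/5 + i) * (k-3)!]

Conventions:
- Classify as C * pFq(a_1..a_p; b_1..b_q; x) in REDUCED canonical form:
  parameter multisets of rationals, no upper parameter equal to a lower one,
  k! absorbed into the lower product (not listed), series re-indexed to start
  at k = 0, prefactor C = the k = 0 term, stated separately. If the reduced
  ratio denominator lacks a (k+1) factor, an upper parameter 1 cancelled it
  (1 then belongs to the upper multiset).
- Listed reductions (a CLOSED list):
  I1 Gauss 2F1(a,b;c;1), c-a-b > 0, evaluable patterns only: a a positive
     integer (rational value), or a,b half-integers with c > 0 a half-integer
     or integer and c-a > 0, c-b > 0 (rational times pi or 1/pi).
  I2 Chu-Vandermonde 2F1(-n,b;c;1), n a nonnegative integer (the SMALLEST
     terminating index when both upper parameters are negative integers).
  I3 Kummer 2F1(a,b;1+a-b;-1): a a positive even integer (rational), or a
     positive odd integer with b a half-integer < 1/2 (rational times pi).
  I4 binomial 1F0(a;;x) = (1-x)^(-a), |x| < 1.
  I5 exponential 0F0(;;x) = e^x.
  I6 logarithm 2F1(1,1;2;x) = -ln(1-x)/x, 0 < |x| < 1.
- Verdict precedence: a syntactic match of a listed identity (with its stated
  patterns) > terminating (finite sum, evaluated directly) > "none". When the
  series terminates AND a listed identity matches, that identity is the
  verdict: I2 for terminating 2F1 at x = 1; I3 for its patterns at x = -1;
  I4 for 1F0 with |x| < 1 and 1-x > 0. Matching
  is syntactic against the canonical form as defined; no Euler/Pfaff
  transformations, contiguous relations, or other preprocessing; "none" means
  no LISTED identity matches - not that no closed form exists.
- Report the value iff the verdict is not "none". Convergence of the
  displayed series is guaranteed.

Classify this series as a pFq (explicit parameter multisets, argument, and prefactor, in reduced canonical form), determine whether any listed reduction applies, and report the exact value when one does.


This is 2 * 2F1(-7/3, -7/8; 8/5; 3/5) in reduced canonical form. Verdict: none - this 2F1 at x = 3/5 matches no listed pattern, and upper {-7/3, -7/8} holds no stopper.

The tell: t_0 = 2 here, and the running product (C = 2) telescopes to a rising factorial.
Term ratio: r(k) = (3/5) * (k-7/3) (k-7/8) / [(k+8/5) (k+1)] - rational in k. x = (3/5); t_0 = 2; negate the roots.


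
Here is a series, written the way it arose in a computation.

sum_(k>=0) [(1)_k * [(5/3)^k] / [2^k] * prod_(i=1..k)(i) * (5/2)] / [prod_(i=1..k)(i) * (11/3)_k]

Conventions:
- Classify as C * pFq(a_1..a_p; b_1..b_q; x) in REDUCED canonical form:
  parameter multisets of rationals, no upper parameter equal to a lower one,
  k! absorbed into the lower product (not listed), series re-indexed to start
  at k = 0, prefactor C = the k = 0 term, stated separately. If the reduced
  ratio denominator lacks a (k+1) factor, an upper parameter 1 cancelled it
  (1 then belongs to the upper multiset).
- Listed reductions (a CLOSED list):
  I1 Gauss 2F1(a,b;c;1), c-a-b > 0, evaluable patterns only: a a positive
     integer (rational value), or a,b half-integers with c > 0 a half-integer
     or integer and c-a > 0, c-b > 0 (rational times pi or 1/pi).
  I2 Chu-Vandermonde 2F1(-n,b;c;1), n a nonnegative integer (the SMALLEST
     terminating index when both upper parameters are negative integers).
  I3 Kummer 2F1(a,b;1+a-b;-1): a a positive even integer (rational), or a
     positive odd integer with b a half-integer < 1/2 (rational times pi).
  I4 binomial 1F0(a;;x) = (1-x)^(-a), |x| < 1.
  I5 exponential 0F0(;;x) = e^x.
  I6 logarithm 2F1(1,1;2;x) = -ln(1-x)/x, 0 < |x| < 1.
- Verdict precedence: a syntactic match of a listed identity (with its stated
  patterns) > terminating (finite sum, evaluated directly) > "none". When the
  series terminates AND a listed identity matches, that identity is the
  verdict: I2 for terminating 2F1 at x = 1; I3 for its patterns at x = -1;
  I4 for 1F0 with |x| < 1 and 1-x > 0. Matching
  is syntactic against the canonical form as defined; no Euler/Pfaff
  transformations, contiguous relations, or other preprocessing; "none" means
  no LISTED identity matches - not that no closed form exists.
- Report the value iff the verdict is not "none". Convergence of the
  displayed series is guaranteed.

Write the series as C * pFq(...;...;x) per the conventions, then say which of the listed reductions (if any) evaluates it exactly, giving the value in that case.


This is 5/2 * 2F1(1, 1; 11/3; 5/6) in reduced canonical form. Verdict: none (x = 5/6): each listed identity misses the multisets {1, 1} ; {11/3}.

Key observation: x = (5/6) and the product of the first k integers (C = 5/2) is k!.
Ratio: r(k) = (5/6) * (k+1) (k+1) / [(k+11/3) (k+1)] - poly over poly, x = (5/6) from leading terms; C = 5/2 at k = 0.


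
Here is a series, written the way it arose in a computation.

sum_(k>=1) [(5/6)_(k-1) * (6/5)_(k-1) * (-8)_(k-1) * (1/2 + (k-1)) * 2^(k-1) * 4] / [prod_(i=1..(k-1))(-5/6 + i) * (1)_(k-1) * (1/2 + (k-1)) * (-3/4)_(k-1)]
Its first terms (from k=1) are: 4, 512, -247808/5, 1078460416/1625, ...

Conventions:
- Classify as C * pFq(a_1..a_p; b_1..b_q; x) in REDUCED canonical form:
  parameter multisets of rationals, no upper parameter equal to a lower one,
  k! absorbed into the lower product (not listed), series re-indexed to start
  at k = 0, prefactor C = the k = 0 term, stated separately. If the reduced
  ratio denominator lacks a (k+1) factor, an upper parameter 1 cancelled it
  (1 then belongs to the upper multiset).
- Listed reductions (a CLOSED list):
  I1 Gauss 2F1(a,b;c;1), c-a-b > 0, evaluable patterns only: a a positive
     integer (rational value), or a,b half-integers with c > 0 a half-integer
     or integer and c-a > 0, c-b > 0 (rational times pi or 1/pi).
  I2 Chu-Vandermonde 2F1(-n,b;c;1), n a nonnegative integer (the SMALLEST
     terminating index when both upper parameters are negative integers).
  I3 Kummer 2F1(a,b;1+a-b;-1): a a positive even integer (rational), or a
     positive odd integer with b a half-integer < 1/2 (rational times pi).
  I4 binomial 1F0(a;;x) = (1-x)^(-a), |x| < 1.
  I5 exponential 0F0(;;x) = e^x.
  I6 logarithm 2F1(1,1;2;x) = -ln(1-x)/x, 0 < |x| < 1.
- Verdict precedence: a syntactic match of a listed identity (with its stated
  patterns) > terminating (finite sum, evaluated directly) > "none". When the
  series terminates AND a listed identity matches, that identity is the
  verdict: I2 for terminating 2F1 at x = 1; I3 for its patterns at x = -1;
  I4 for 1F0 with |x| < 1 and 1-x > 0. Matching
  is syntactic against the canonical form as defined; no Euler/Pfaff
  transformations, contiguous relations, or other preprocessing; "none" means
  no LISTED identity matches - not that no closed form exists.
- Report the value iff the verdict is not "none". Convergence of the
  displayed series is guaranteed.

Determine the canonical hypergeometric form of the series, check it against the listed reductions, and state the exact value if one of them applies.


Canonical form: C = 4 times 3F2 with upper {-8, 5/6, 6/5}, lower {-3/4, 1/6}, x = 2. Verdict: terminating at k = 8: the factor (-8)_k kills every later term; summing the 9 survivors is exact. Exact value: -2367103468160823116/19188330078125.

First insight: t_0 = 4 here, and striking the common factor k + 1/2 reduces the term (C = 4, x = 2).
Step ratio: r(k) = 2 * (k-8) (k+5/6) (k+6/5) / [(k-3/4) (k+1/6) (k+1)] - rational in k, leading ratio 2; with t_0 = 4, classification follows.


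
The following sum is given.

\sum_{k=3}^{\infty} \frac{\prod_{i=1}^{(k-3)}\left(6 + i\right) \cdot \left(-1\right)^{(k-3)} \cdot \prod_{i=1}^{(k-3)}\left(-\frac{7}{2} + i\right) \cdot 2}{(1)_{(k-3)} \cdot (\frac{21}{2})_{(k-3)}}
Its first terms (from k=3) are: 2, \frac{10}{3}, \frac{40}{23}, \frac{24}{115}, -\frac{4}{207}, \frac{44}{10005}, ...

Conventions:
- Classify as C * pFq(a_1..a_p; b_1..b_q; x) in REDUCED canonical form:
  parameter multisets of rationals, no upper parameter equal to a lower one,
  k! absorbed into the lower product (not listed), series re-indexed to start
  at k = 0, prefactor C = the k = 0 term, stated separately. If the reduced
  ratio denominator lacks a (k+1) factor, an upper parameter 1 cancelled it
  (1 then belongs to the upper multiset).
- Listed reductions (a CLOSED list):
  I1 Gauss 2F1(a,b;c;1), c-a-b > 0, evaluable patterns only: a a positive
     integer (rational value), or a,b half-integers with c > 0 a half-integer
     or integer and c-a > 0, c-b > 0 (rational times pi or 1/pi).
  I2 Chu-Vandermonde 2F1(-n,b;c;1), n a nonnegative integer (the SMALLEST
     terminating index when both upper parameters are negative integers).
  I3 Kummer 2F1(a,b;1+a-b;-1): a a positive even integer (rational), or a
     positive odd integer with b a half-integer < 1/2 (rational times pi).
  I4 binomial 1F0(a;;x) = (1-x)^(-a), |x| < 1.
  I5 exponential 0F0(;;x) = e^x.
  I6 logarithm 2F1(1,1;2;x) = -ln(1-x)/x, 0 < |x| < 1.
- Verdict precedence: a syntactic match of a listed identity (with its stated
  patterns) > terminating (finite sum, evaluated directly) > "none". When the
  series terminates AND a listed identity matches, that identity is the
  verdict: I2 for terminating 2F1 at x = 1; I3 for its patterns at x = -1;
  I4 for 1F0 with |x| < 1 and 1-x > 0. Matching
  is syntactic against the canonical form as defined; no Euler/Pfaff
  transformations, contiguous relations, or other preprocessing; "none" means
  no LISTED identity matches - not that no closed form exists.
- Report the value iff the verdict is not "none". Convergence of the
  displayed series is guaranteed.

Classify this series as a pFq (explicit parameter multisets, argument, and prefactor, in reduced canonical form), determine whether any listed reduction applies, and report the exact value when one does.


Classification (C = 2): 2F1 with upper {-\frac{5}{2}, 7}, lower {\frac{21}{2}}, argument x = -1. Verdict at x = -1: Kummer (I3) matches (x = -1; c = \frac{21}{2} equals 1+a-b for upper {-\frac{5}{2}, 7}: listed pattern). Value: \frac{4849845}{2097152} \cdot \pi.

Key step: t_0 being 2, the running product (C = 2) telescopes to a rising factorial.
Ratio: r(k) = -1 * (k-\frac{5}{2}) (k+7) / [(k+\frac{21}{2}) (k+1)] - poly over poly, x = -1 from leading terms; C = 2 at k = 0.
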